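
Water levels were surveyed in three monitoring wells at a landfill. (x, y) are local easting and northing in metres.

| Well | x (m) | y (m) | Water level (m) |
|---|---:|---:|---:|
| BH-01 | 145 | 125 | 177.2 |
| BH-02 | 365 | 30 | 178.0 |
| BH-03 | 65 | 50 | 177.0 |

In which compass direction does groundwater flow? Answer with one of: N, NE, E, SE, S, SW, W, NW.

Three-point gradient (reference BH-01): Δ to BH-02 = (220, -95, +0.8), Δ to BH-03 = (-80, -75, -0.2).
∂h/∂x = +0.003278, ∂h/∂y = -0.0008299 (det = -24100).
Flow = −∇h = (-0.003278 east, +0.0008299 north), which points west.

W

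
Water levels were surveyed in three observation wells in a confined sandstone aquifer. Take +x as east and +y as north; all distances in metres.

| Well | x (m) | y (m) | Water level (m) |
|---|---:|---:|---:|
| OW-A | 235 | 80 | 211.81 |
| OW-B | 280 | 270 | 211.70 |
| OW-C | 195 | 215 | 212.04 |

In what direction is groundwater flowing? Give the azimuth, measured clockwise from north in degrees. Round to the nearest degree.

096°

Three-point gradient (reference OW-A): Δ to OW-B = (45, 190, -0.11), Δ to OW-C = (-40, 135, +0.23).
∂h/∂x = -0.004282, ∂h/∂y = +0.0004351 (det = 13675).
Flow direction (−∇h) has components (+0.004282 E, -0.0004351 N).
Azimuth = atan2(E, N) = atan2(+0.004282, -0.0004351) = 95.8° ≈ 096°.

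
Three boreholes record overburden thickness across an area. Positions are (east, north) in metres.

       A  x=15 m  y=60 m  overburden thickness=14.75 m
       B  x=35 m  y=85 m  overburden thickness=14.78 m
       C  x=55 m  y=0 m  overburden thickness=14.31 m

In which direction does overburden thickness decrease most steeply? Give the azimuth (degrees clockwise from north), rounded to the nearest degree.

Taking A as reference: B−A = (20, 25, +0.03); C−A = (40, -60, -0.44).
Determinant of the coordinate differences = 20·(-60) − 40·25 = -2200.
∂d/∂x = [(+0.03)·(-60) − (-0.44)·25] / -2200 = -0.004182
∂d/∂y = [20·(-0.44) − 40·(+0.03)] / -2200 = +0.004545
Steepest decrease is along −∇f: components (+0.004182 E, -0.004545 N).
Azimuth = atan2(+0.004182, -0.004545) = 137.4° ≈ 137°.

137°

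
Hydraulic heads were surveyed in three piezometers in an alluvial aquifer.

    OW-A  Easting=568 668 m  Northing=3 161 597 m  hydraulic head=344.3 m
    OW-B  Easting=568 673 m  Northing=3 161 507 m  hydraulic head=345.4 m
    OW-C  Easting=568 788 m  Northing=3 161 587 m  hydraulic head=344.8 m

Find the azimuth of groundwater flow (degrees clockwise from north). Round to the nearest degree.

Three-point gradient (reference OW-A): Δ to OW-B = (5, -90, +1.1), Δ to OW-C = (120, -10, +0.5).
∂h/∂x = +0.003163, ∂h/∂y = -0.01205 (det = 10750).
Flow direction (−∇h) has components (-0.003163 E, +0.01205 N).
Azimuth = atan2(E, N) = atan2(-0.003163, +0.01205) = 345.3° ≈ 345°.

345°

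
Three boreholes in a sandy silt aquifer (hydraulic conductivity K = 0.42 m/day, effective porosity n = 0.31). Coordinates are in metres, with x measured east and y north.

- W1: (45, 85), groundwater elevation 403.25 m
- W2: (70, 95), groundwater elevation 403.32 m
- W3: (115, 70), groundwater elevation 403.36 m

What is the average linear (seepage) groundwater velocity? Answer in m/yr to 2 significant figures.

Three-point gradient (reference W1): Δ to W2 = (25, 10, +0.07), Δ to W3 = (70, -15, +0.11).
∂h/∂x = +0.002000, ∂h/∂y = +0.002000 (det = -1075).
|∇h| = √(0.002000² + 0.002000²) = 0.002828
Seepage velocity v = K·i/n = 0.42 × 0.002828 / 0.31 = 0.003831 m/day = 1.399 m/yr.

1.4 m/yr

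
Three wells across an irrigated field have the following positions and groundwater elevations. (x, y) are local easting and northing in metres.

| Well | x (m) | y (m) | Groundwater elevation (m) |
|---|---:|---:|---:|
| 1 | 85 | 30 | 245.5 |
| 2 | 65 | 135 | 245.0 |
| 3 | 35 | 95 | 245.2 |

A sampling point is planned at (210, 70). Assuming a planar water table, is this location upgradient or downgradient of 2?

upgradient

Three-point gradient (reference 1): Δ to 2 = (-20, 105, -0.5), Δ to 3 = (-50, 65, -0.3).
∂h/∂x = -0.0002532, ∂h/∂y = -0.004810 (det = 3950).
Head at (210, 70) = 245.5 + (-0.0002532)·(125) + (-0.004810)·(40) = 245.28 m.
That is higher than the 245.0 m at 2, so the point is upgradient.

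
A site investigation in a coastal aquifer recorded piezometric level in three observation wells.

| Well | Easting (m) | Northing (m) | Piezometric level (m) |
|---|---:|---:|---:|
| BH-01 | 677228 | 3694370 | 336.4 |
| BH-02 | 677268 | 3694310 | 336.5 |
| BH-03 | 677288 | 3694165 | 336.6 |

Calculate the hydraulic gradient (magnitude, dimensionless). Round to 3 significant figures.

With h = a·x + b·y + c and BH-01 as origin, the differences give:
  40·a + (-60)·b = +0.1
  60·a + (-205)·b = +0.2
Eliminate b (×(-205) and ×(-60), subtract): -4600·a = -8.50 → a = ∂h/∂x = +0.001848
Back-substitute: b = ∂h/∂y = -0.0004348.
|∇h| = √(0.001848² + -0.0004348²) = 0.001898

0.00190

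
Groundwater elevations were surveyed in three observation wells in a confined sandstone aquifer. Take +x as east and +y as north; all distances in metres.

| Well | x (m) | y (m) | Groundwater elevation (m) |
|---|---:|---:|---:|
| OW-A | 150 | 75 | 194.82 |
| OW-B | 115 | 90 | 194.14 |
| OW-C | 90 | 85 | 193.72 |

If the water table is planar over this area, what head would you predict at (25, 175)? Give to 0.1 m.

Taking OW-A as reference: OW-B−OW-A = (-35, 15, -0.68); OW-C−OW-A = (-60, 10, -1.10).
Solve a·Δx + b·Δy = Δh: det = (-35)·10 − (-60)·15 = 550.
∂h/∂x = [(-0.68)·10 − (-1.10)·15] / 550 = +0.01764
∂h/∂y = [(-35)·(-1.10) − (-60)·(-0.68)] / 550 = -0.004182
h(25, 175) = 194.82 + (+0.01764)·(-125) + (-0.004182)·(100) = 194.82 -2.205 -0.418 = 192.197 m.

192.2 m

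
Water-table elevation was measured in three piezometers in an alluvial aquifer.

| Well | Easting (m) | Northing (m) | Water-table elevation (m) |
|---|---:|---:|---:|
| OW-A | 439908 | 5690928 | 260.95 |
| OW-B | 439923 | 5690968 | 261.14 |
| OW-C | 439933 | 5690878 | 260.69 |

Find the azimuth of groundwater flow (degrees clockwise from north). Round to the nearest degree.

174°

Differences from OW-A: to OW-B (Δx, Δy, Δh) = (15, 40, +0.19); to OW-C = (25, -50, -0.26).
Solve a·Δx + b·Δy = Δh: det = 15·(-50) − 25·40 = -1750.
∂h/∂x = [(+0.19)·(-50) − (-0.26)·40] / -1750 = -0.0005143
∂h/∂y = [15·(-0.26) − 25·(+0.19)] / -1750 = +0.004943
Flow direction (−∇h) has components (+0.0005143 E, -0.004943 N).
Azimuth = atan2(E, N) = atan2(+0.0005143, -0.004943) = 174.1° ≈ 174°.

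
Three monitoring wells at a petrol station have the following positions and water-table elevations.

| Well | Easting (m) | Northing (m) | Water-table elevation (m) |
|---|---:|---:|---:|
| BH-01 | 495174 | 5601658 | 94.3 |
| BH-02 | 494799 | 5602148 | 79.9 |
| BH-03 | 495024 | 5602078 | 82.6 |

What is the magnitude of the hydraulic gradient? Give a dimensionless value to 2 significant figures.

0.027

Three-point gradient (reference BH-01): Δ to BH-02 = (-375, 490, -14.4), Δ to BH-03 = (-150, 420, -11.7).
∂h/∂x = +0.003750, ∂h/∂y = -0.02652 (det = -84000).
|∇h| = √(0.003750² + -0.02652²) = 0.02678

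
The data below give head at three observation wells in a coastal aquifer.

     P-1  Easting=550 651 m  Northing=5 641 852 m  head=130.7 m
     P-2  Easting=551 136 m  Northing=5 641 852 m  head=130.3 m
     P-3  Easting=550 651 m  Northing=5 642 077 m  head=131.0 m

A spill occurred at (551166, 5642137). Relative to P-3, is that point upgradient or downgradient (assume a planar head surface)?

downgradient

∂h/∂x = (130.3 − 130.7) / (551136 − 550651) = -0.0008247
∂h/∂y = (131.0 − 130.7) / (5642077 − 5641852) = +0.001333
Head at (551166, 5642137) = 130.7 + (-0.0008247)·(515) + (+0.001333)·(285) = 130.66 m.
That is lower than the 131.0 m at P-3, so the point is downgradient.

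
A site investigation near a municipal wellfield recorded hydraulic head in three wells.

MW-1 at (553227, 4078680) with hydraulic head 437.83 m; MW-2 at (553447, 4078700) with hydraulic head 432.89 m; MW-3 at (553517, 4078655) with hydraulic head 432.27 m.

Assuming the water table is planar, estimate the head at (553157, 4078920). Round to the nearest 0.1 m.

Differences from MW-1: to MW-2 (Δx, Δy, Δh) = (220, 20, -4.94); to MW-3 = (290, -25, -5.56).
Determinant of the coordinate differences = 220·(-25) − 290·20 = -11300.
∂h/∂x = [(-4.94)·(-25) − (-5.56)·20] / -11300 = -0.02077
∂h/∂y = [220·(-5.56) − 290·(-4.94)] / -11300 = -0.01853
h(553157, 4078920) = 437.83 + (-0.02077)·(-70) + (-0.01853)·(240) = 437.83 +1.454 -4.447 = 434.836 m.

434.8 m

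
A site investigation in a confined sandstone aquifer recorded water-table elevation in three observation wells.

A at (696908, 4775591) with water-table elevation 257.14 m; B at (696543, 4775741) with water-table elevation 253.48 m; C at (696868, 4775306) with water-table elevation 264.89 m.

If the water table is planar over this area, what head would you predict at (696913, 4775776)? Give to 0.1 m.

252.1 m

Taking A as reference: B−A = (-365, 150, -3.66); C−A = (-40, -285, +7.75).
Solve a·Δx + b·Δy = Δh: det = (-365)·(-285) − (-40)·150 = 110025.
∂h/∂x = [(-3.66)·(-285) − (+7.75)·150] / 110025 = -0.001085
∂h/∂y = [(-365)·(+7.75) − (-40)·(-3.66)] / 110025 = -0.02704
h(696913, 4775776) = 257.14 + (-0.001085)·(5) + (-0.02704)·(185) = 257.14 -0.005 -5.003 = 252.132 m.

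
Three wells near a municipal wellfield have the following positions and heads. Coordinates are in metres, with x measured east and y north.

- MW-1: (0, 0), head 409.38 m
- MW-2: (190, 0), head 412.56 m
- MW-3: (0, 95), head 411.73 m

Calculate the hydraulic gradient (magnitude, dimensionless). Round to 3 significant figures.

0.0299

∂h/∂x = (412.56 − 409.38) / (190 − 0) = +0.01674
∂h/∂y = (411.73 − 409.38) / (95 − 0) = +0.02474
|∇h| = √(0.01674² + 0.02474²) = 0.02987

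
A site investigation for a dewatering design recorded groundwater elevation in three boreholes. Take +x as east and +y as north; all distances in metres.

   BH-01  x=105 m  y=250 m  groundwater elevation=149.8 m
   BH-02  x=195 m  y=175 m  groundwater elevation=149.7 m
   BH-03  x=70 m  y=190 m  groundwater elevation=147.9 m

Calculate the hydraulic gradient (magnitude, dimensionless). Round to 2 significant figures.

0.028

Taking BH-01 as reference: BH-02−BH-01 = (90, -75, -0.1); BH-03−BH-01 = (-35, -60, -1.9).
Determinant of the coordinate differences = 90·(-60) − (-35)·(-75) = -8025.
∂h/∂x = [(-0.1)·(-60) − (-1.9)·(-75)] / -8025 = +0.01701
∂h/∂y = [90·(-1.9) − (-35)·(-0.1)] / -8025 = +0.02174
|∇h| = √(0.01701² + 0.02174²) = 0.0276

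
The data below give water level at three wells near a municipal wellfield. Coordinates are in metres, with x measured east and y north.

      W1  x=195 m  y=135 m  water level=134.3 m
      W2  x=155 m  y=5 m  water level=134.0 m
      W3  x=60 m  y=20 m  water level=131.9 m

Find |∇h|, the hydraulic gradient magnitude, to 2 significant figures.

Differences from W1: to W2 (Δx, Δy, Δh) = (-40, -130, -0.3); to W3 = (-135, -115, -2.4).
Determinant of the coordinate differences = (-40)·(-115) − (-135)·(-130) = -12950.
∂h/∂x = [(-0.3)·(-115) − (-2.4)·(-130)] / -12950 = +0.02143
∂h/∂y = [(-40)·(-2.4) − (-135)·(-0.3)] / -12950 = -0.004286
|∇h| = √(0.02143² + -0.004286²) = 0.02185

0.022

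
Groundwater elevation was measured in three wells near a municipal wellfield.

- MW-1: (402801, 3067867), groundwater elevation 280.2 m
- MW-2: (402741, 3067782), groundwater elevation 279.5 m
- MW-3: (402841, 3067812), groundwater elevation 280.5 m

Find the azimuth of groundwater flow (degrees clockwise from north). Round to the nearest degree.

Differences from MW-1: to MW-2 (Δx, Δy, Δh) = (-60, -85, -0.7); to MW-3 = (40, -55, +0.3).
Determinant of the coordinate differences = (-60)·(-55) − 40·(-85) = 6700.
∂h/∂x = [(-0.7)·(-55) − (+0.3)·(-85)] / 6700 = +0.009552
∂h/∂y = [(-60)·(+0.3) − 40·(-0.7)] / 6700 = +0.001493
Flow direction (−∇h) has components (-0.009552 E, -0.001493 N).
Azimuth = atan2(E, N) = atan2(-0.009552, -0.001493) = 261.1° ≈ 261°.

261°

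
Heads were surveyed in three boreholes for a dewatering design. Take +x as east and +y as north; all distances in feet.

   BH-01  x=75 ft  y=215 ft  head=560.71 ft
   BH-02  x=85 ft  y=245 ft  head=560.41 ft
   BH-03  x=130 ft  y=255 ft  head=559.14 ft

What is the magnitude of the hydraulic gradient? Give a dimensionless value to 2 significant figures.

0.028

With h = a·x + b·y + c and BH-01 as origin, the differences give:
  10·a + 30·b = -0.30
  55·a + 40·b = -1.57
Eliminate b (×40 and ×30, subtract): -1250·a = 35.100 → a = ∂h/∂x = -0.02808
Back-substitute: b = ∂h/∂y = -0.0006400.
|∇h| = √(-0.02808² + -0.0006400²) = 0.02809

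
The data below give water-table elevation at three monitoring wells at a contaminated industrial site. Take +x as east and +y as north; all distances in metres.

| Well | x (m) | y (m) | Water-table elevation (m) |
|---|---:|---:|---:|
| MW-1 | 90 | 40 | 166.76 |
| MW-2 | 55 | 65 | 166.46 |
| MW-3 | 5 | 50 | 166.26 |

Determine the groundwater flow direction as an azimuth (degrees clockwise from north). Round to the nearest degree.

With h = a·x + b·y + c and MW-1 as origin, the differences give:
  (-35)·a + 25·b = -0.30
  (-85)·a + 10·b = -0.50
Eliminate b (×10 and ×25, subtract): 1775·a = 9.500 → a = ∂h/∂x = +0.005352
Back-substitute: b = ∂h/∂y = -0.004507.
Flow direction (−∇h) has components (-0.005352 E, +0.004507 N).
Azimuth = atan2(E, N) = atan2(-0.005352, +0.004507) = 310.1° ≈ 310°.

310°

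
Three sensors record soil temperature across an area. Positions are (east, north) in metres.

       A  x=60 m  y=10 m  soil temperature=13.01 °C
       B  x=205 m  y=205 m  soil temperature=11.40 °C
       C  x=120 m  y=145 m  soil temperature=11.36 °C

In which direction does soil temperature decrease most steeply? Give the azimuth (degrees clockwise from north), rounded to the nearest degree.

Three-point gradient (reference A): Δ to B = (145, 195, -1.61), Δ to C = (60, 135, -1.65).
∂T/∂x = +0.01326, ∂T/∂y = -0.01811 (det = 7875).
Steepest decrease is along −∇f: components (-0.01326 E, +0.01811 N).
Azimuth = atan2(-0.01326, +0.01811) = 323.8° ≈ 324°.

324°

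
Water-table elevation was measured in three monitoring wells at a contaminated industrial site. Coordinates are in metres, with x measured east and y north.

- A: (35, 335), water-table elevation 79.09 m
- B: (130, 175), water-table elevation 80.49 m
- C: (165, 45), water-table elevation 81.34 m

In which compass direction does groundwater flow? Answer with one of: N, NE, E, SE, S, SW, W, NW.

Three-point gradient (reference A): Δ to B = (95, -160, +1.40), Δ to C = (130, -290, +2.25).
∂h/∂x = +0.006815, ∂h/∂y = -0.004704 (det = -6750).
Flow = −∇h = (-0.006815 east, +0.004704 north), which points northwest.

NW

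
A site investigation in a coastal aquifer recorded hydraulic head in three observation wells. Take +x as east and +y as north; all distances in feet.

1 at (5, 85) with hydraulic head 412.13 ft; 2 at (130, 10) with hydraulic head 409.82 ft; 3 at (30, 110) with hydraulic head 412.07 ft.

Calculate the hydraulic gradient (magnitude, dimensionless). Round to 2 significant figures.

0.016

With h = a·x + b·y + c and 1 as origin, the differences give:
  125·a + (-75)·b = -2.31
  25·a + 25·b = -0.06
Eliminate b (×25 and ×(-75), subtract): 5000·a = -62.250 → a = ∂h/∂x = -0.01245
Back-substitute: b = ∂h/∂y = +0.01005.
|∇h| = √(-0.01245² + 0.01005²) = 0.016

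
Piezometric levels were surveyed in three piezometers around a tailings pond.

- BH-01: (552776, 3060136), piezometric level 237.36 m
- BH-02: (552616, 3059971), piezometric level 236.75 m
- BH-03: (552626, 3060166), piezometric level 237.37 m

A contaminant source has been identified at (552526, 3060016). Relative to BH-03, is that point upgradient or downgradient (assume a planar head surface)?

Differences from BH-01: to BH-02 (Δx, Δy, Δh) = (-160, -165, -0.61); to BH-03 = (-150, 30, +0.01).
Solve a·Δx + b·Δy = Δh: det = (-160)·30 − (-150)·(-165) = -29550.
∂h/∂x = [(-0.61)·30 − (+0.01)·(-165)] / -29550 = +0.0005635
∂h/∂y = [(-160)·(+0.01) − (-150)·(-0.61)] / -29550 = +0.003151
Head at (552526, 3060016) = 237.36 + (+0.0005635)·(-250) + (+0.003151)·(-120) = 236.84 m.
That is lower than the 237.37 m at BH-03, so the point is downgradient.

downgradient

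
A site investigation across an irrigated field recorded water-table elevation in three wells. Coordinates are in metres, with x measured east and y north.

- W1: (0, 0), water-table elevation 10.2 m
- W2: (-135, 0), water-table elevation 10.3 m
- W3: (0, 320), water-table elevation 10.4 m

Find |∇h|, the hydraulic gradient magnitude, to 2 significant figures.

∂h/∂x = (10.3 − 10.2) / (-135 − 0) = -0.0007407
∂h/∂y = (10.4 − 10.2) / (320 − 0) = +0.0006250
|∇h| = √(-0.0007407² + 0.0006250²) = 0.0009692

0.00097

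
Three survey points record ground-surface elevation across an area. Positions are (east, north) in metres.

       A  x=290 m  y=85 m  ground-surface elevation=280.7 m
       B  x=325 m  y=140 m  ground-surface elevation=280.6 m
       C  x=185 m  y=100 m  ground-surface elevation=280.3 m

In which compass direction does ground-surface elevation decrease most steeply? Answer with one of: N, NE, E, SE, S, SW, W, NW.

Differences from A: to B (Δx, Δy, Δh) = (35, 55, -0.1); to C = (-105, 15, -0.4).
Solve a·Δx + b·Δy = Δz: det = 35·15 − (-105)·55 = 6300.
∂z/∂x = [(-0.1)·15 − (-0.4)·55] / 6300 = +0.003254
∂z/∂y = [35·(-0.4) − (-105)·(-0.1)] / 6300 = -0.003889
Steepest decrease is along −∇f = (-0.003254 E, +0.003889 N) → northwest.

NW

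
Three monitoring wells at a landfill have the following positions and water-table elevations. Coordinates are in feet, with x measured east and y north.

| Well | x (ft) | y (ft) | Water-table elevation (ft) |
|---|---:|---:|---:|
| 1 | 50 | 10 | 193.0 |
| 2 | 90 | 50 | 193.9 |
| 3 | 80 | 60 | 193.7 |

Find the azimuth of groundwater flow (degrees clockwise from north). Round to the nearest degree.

267°

Three-point gradient (reference 1): Δ to 2 = (40, 40, +0.9), Δ to 3 = (30, 50, +0.7).
∂h/∂x = +0.02125, ∂h/∂y = +0.001250 (det = 800).
Flow direction (−∇h) has components (-0.02125 E, -0.001250 N).
Azimuth = atan2(E, N) = atan2(-0.02125, -0.001250) = 266.6° ≈ 267°.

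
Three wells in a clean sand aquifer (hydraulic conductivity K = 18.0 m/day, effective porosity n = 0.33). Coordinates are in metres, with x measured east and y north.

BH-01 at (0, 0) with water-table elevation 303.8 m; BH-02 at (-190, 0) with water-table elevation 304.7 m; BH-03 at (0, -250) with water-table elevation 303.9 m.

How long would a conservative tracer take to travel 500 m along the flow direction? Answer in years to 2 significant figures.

5.3 years

∂h/∂x = (304.7 − 303.8) / (-190 − 0) = -0.004737
∂h/∂y = (303.9 − 303.8) / (-250 − 0) = -0.0004000
|∇h| = √(-0.004737² + -0.0004000²) = 0.004754
Seepage velocity v = K·i/n = 18.0 × 0.004754 / 0.33 = 0.2593 m/day.
t = 500 / 0.2593 = 1928 days = 5.28 years.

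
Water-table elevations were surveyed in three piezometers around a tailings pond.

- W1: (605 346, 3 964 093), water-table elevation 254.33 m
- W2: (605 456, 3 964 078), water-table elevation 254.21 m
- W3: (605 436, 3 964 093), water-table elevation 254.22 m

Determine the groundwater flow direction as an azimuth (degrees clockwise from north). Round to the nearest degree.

Taking W1 as reference: W2−W1 = (110, -15, -0.12); W3−W1 = (90, 0, -0.11).
Solve a·Δx + b·Δy = Δh: det = 110·0 − 90·(-15) = 1350.
∂h/∂x = [(-0.12)·0 − (-0.11)·(-15)] / 1350 = -0.001222
∂h/∂y = [110·(-0.11) − 90·(-0.12)] / 1350 = -0.0009630
Flow direction (−∇h) has components (+0.001222 E, +0.0009630 N).
Azimuth = atan2(E, N) = atan2(+0.001222, +0.0009630) = 51.8° ≈ 052°.

052°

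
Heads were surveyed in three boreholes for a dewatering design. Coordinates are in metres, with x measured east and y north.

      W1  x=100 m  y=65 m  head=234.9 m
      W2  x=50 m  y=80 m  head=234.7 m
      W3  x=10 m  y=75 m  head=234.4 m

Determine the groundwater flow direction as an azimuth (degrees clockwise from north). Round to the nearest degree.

218°

Differences from W1: to W2 (Δx, Δy, Δh) = (-50, 15, -0.2); to W3 = (-90, 10, -0.5).
Determinant of the coordinate differences = (-50)·10 − (-90)·15 = 850.
∂h/∂x = [(-0.2)·10 − (-0.5)·15] / 850 = +0.006471
∂h/∂y = [(-50)·(-0.5) − (-90)·(-0.2)] / 850 = +0.008235
Flow direction (−∇h) has components (-0.006471 E, -0.008235 N).
Azimuth = atan2(E, N) = atan2(-0.006471, -0.008235) = 218.2° ≈ 218°.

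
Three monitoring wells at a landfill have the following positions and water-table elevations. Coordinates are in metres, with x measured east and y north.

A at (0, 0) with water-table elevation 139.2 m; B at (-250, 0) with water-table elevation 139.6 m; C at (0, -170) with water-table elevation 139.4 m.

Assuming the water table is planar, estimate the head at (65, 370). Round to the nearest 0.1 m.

138.7 m

∂h/∂x = (139.6 − 139.2) / (-250 − 0) = -0.001600
∂h/∂y = (139.4 − 139.2) / (-170 − 0) = -0.001176
h(65, 370) = 139.2 + (-0.001600)·(65) + (-0.001176)·(370) = 139.2 -0.104 -0.435 = 138.661 m.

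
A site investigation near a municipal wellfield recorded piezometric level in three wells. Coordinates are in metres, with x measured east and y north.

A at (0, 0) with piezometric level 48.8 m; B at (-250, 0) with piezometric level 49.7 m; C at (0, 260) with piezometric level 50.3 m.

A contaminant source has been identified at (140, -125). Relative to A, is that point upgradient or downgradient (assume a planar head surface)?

downgradient

∂h/∂x = (49.7 − 48.8) / (-250 − 0) = -0.003600
∂h/∂y = (50.3 − 48.8) / (260 − 0) = +0.005769
Head at (140, -125) = 48.8 + (-0.003600)·(140) + (+0.005769)·(-125) = 47.57 m.
That is lower than the 48.8 m at A, so the point is downgradient.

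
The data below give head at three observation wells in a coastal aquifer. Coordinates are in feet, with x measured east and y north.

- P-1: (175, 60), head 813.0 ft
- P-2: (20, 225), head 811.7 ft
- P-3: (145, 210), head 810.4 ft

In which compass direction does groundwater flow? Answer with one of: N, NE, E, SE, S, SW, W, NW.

NE

Differences from P-1: to P-2 (Δx, Δy, Δh) = (-155, 165, -1.3); to P-3 = (-30, 150, -2.6).
Solve a·Δx + b·Δy = Δh: det = (-155)·150 − (-30)·165 = -18300.
∂h/∂x = [(-1.3)·150 − (-2.6)·165] / -18300 = -0.01279
∂h/∂y = [(-155)·(-2.6) − (-30)·(-1.3)] / -18300 = -0.01989
Flow = −∇h = (+0.01279 east, +0.01989 north), which points northeast.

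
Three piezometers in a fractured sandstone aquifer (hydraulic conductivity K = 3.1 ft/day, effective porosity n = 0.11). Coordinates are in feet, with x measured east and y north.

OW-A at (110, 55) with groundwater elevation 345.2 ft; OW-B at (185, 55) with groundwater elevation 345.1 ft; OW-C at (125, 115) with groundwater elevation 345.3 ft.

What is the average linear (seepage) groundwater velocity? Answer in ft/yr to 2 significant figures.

25 ft/yr

With h = a·x + b·y + c and OW-A as origin, the differences give:
  75·a + 0·b = -0.1
  15·a + 60·b = +0.1
Eliminate b (×60 and ×0, subtract): 4500·a = -6.00 → a = ∂h/∂x = -0.001333
Back-substitute: b = ∂h/∂y = +0.002000.
|∇h| = √(-0.001333² + 0.002000²) = 0.002404
Seepage velocity v = K·i/n = 3.1 × 0.002404 / 0.11 = 0.06775 ft/day = 24.75 ft/yr.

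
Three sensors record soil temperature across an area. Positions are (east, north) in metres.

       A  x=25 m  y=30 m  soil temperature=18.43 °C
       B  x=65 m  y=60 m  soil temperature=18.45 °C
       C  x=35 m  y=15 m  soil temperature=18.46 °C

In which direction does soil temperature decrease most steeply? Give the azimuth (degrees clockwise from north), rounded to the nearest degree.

With T = a·x + b·y + c and A as origin, the differences give:
  40·a + 30·b = +0.02
  10·a + (-15)·b = +0.03
Eliminate b (×(-15) and ×30, subtract): -900·a = -1.200 → a = ∂T/∂x = +0.001333
Back-substitute: b = ∂T/∂y = -0.001111.
Steepest decrease is along −∇f: components (-0.001333 E, +0.001111 N).
Azimuth = atan2(-0.001333, +0.001111) = 309.8° ≈ 310°.

310°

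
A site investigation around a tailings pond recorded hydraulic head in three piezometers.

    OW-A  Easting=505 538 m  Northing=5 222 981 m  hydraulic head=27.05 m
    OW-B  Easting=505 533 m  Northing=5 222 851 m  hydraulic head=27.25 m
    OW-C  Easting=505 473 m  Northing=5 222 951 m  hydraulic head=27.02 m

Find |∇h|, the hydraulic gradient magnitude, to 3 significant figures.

Three-point gradient (reference OW-A): Δ to OW-B = (-5, -130, +0.20), Δ to OW-C = (-65, -30, -0.03).
∂h/∂x = +0.001193, ∂h/∂y = -0.001584 (det = -8300).
|∇h| = √(0.001193² + -0.001584²) = 0.001983

0.00198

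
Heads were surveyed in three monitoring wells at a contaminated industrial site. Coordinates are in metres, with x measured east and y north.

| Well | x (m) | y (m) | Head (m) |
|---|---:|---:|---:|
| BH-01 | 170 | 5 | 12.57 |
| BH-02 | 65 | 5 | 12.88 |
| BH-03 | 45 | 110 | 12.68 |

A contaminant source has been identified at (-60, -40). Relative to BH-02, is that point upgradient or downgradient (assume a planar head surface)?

upgradient

Three-point gradient (reference BH-01): Δ to BH-02 = (-105, 0, +0.31), Δ to BH-03 = (-125, 105, +0.11).
∂h/∂x = -0.002952, ∂h/∂y = -0.002467 (det = -11025).
Head at (-60, -40) = 12.57 + (-0.002952)·(-230) + (-0.002467)·(-45) = 13.36 m.
That is higher than the 12.88 m at BH-02, so the point is upgradient.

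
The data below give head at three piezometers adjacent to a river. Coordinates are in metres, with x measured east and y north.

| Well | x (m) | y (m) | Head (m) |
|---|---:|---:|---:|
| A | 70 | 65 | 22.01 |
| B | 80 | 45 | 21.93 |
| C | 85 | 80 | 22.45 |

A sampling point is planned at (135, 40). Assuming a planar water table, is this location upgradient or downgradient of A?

Differences from A: to B (Δx, Δy, Δh) = (10, -20, -0.08); to C = (15, 15, +0.44).
Determinant of the coordinate differences = 10·15 − 15·(-20) = 450.
∂h/∂x = [(-0.08)·15 − (+0.44)·(-20)] / 450 = +0.01689
∂h/∂y = [10·(+0.44) − 15·(-0.08)] / 450 = +0.01244
Head at (135, 40) = 22.01 + (+0.01689)·(65) + (+0.01244)·(-25) = 22.80 m.
That is higher than the 22.01 m at A, so the point is upgradient.

upgradient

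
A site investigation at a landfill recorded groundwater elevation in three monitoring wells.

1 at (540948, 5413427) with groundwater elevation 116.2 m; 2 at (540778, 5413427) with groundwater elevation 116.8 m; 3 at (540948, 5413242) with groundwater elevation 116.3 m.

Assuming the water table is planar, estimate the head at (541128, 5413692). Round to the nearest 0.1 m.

∂h/∂x = (116.8 − 116.2) / (540778 − 540948) = -0.003529
∂h/∂y = (116.3 − 116.2) / (5413242 − 5413427) = -0.0005405
h(541128, 5413692) = 116.2 + (-0.003529)·(180) + (-0.0005405)·(265) = 116.2 -0.635 -0.143 = 115.421 m.

115.4 m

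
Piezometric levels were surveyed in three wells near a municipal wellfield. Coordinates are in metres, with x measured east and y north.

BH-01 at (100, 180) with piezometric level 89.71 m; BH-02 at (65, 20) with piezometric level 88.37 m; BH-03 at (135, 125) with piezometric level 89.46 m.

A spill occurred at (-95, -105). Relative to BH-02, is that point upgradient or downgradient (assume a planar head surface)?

With h = a·x + b·y + c and BH-01 as origin, the differences give:
  (-35)·a + (-160)·b = -1.34
  35·a + (-55)·b = -0.25
Eliminate b (×(-55) and ×(-160), subtract): 7525·a = 33.700 → a = ∂h/∂x = +0.004478
Back-substitute: b = ∂h/∂y = +0.007395.
Head at (-95, -105) = 89.71 + (+0.004478)·(-195) + (+0.007395)·(-285) = 86.73 m.
That is lower than the 88.37 m at BH-02, so the point is downgradient.

downgradient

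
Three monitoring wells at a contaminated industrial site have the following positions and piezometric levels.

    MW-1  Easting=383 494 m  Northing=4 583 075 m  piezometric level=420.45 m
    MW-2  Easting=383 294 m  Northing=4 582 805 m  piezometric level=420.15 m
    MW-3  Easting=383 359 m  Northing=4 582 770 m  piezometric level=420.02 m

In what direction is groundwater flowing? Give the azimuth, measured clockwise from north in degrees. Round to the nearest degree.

Taking MW-1 as reference: MW-2−MW-1 = (-200, -270, -0.30); MW-3−MW-1 = (-135, -305, -0.43).
Determinant of the coordinate differences = (-200)·(-305) − (-135)·(-270) = 24550.
∂h/∂x = [(-0.30)·(-305) − (-0.43)·(-270)] / 24550 = -0.001002
∂h/∂y = [(-200)·(-0.43) − (-135)·(-0.30)] / 24550 = +0.001853
Flow direction (−∇h) has components (+0.001002 E, -0.001853 N).
Azimuth = atan2(E, N) = atan2(+0.001002, -0.001853) = 151.6° ≈ 152°.

152°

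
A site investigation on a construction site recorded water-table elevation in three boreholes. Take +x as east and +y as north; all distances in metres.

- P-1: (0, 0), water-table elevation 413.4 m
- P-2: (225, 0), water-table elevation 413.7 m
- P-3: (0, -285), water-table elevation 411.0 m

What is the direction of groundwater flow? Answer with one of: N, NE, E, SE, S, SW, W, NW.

S

∂h/∂x = (413.7 − 413.4) / (225 − 0) = +0.001333
∂h/∂y = (411.0 − 413.4) / (-285 − 0) = +0.008421
Flow = −∇h = (-0.001333 east, -0.008421 north), which points south.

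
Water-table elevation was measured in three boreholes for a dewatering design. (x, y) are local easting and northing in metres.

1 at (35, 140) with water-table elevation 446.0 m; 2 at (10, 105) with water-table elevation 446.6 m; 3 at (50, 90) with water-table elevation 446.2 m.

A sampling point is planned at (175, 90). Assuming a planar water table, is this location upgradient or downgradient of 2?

downgradient

Differences from 1: to 2 (Δx, Δy, Δh) = (-25, -35, +0.6); to 3 = (15, -50, +0.2).
Determinant of the coordinate differences = (-25)·(-50) − 15·(-35) = 1775.
∂h/∂x = [(+0.6)·(-50) − (+0.2)·(-35)] / 1775 = -0.01296
∂h/∂y = [(-25)·(+0.2) − 15·(+0.6)] / 1775 = -0.007887
Head at (175, 90) = 446.0 + (-0.01296)·(140) + (-0.007887)·(-50) = 444.58 m.
That is lower than the 446.6 m at 2, so the point is downgradient.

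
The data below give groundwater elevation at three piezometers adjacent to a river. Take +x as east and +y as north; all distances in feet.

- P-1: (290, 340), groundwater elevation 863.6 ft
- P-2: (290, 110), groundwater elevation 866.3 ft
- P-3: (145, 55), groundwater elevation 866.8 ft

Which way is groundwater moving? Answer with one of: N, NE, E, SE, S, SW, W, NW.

N

Taking P-1 as reference: P-2−P-1 = (0, -230, +2.7); P-3−P-1 = (-145, -285, +3.2).
Determinant of the coordinate differences = 0·(-285) − (-145)·(-230) = -33350.
∂h/∂x = [(+2.7)·(-285) − (+3.2)·(-230)] / -33350 = +0.001004
∂h/∂y = [0·(+3.2) − (-145)·(+2.7)] / -33350 = -0.01174
Flow = −∇h = (-0.001004 east, +0.01174 north), which points north.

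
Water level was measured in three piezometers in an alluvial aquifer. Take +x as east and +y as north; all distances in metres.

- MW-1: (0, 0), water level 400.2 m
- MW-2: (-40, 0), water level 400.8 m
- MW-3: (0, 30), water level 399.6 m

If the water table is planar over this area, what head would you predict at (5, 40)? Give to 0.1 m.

∂h/∂x = (400.8 − 400.2) / (-40 − 0) = -0.01500
∂h/∂y = (399.6 − 400.2) / (30 − 0) = -0.02000
h(5, 40) = 400.2 + (-0.01500)·(5) + (-0.02000)·(40) = 400.2 -0.075 -0.800 = 399.325 m.

399.3 m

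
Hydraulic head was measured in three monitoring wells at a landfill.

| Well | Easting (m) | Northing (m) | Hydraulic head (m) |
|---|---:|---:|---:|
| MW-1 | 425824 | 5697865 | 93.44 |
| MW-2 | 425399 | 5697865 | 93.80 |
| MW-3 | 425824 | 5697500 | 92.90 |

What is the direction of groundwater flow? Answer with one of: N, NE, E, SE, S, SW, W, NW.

SE

∂h/∂x = (93.80 − 93.44) / (425399 − 425824) = -0.0008471
∂h/∂y = (92.90 − 93.44) / (5697500 − 5697865) = +0.001479
Flow = −∇h = (+0.0008471 east, -0.001479 north), which points southeast.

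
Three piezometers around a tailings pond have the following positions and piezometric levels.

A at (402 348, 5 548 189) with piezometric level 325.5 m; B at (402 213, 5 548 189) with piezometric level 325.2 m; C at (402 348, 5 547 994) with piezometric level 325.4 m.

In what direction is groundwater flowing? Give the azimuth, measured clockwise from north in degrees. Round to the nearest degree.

∂h/∂x = (325.2 − 325.5) / (402213 − 402348) = +0.002222
∂h/∂y = (325.4 − 325.5) / (5547994 − 5548189) = +0.0005128
Flow direction (−∇h) has components (-0.002222 E, -0.0005128 N).
Azimuth = atan2(E, N) = atan2(-0.002222, -0.0005128) = 257.0° ≈ 257°.

257°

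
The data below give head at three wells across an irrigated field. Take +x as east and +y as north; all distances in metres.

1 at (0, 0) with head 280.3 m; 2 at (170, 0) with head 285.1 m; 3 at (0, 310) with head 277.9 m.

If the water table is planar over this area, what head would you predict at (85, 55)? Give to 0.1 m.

282.3 m

∂h/∂x = (285.1 − 280.3) / (170 − 0) = +0.02824
∂h/∂y = (277.9 − 280.3) / (310 − 0) = -0.007742
h(85, 55) = 280.3 + (+0.02824)·(85) + (-0.007742)·(55) = 280.3 +2.400 -0.426 = 282.274 m.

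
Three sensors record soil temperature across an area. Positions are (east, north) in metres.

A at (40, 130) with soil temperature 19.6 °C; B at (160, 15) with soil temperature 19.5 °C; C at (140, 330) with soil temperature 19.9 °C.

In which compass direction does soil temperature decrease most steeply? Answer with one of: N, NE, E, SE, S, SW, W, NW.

Taking A as reference: B−A = (120, -115, -0.1); C−A = (100, 200, +0.3).
Determinant of the coordinate differences = 120·200 − 100·(-115) = 35500.
∂T/∂x = [(-0.1)·200 − (+0.3)·(-115)] / 35500 = +0.0004085
∂T/∂y = [120·(+0.3) − 100·(-0.1)] / 35500 = +0.001296
Steepest decrease is along −∇f = (-0.0004085 E, -0.001296 N) → south.

S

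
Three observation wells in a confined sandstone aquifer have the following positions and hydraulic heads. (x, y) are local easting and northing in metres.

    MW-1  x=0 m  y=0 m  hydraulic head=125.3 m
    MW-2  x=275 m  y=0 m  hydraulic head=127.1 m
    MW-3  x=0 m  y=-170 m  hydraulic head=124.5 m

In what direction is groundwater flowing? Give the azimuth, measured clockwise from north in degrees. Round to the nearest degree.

234°

∂h/∂x = (127.1 − 125.3) / (275 − 0) = +0.006545
∂h/∂y = (124.5 − 125.3) / (-170 − 0) = +0.004706
Flow direction (−∇h) has components (-0.006545 E, -0.004706 N).
Azimuth = atan2(E, N) = atan2(-0.006545, -0.004706) = 234.3° ≈ 234°.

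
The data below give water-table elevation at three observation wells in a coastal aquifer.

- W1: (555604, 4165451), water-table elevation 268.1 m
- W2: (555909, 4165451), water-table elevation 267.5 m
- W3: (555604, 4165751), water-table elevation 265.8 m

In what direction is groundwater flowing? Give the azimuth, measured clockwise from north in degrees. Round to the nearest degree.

014°

∂h/∂x = (267.5 − 268.1) / (555909 − 555604) = -0.001967
∂h/∂y = (265.8 − 268.1) / (4165751 − 4165451) = -0.007667
Flow direction (−∇h) has components (+0.001967 E, +0.007667 N).
Azimuth = atan2(E, N) = atan2(+0.001967, +0.007667) = 14.4° ≈ 014°.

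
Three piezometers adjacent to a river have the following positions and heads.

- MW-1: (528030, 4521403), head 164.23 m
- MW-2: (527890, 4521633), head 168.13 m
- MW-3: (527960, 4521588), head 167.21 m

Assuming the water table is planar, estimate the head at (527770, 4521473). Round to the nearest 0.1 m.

With h = a·x + b·y + c and MW-1 as origin, the differences give:
  (-140)·a + 230·b = +3.90
  (-70)·a + 185·b = +2.98
Eliminate b (×185 and ×230, subtract): -9800·a = 36.100 → a = ∂h/∂x = -0.003684
Back-substitute: b = ∂h/∂y = +0.01471.
h(527770, 4521473) = 164.23 + (-0.003684)·(-260) + (+0.01471)·(70) = 164.23 +0.958 +1.030 = 166.218 m.

166.2 m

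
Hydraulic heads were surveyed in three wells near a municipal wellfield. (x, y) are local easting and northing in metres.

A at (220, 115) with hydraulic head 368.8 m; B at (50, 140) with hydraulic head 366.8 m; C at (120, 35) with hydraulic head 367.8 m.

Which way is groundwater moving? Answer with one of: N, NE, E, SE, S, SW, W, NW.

Differences from A: to B (Δx, Δy, Δh) = (-170, 25, -2.0); to C = (-100, -80, -1.0).
Determinant of the coordinate differences = (-170)·(-80) − (-100)·25 = 16100.
∂h/∂x = [(-2.0)·(-80) − (-1.0)·25] / 16100 = +0.01149
∂h/∂y = [(-170)·(-1.0) − (-100)·(-2.0)] / 16100 = -0.001863
Flow = −∇h = (-0.01149 east, +0.001863 north), which points west.

W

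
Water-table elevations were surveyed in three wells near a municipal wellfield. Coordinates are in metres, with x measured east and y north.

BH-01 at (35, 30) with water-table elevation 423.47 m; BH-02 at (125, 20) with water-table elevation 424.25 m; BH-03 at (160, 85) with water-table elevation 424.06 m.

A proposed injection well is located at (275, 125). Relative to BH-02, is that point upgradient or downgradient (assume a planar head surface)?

Taking BH-01 as reference: BH-02−BH-01 = (90, -10, +0.78); BH-03−BH-01 = (125, 55, +0.59).
Solve a·Δx + b·Δy = Δh: det = 90·55 − 125·(-10) = 6200.
∂h/∂x = [(+0.78)·55 − (+0.59)·(-10)] / 6200 = +0.007871
∂h/∂y = [90·(+0.59) − 125·(+0.78)] / 6200 = -0.007161
Head at (275, 125) = 423.47 + (+0.007871)·(240) + (-0.007161)·(95) = 424.68 m.
That is higher than the 424.25 m at BH-02, so the point is upgradient.

upgradient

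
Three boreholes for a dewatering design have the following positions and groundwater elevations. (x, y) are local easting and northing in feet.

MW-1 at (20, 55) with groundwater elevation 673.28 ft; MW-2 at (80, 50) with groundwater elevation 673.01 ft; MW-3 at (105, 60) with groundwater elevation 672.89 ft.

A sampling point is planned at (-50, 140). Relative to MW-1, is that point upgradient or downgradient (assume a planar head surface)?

Differences from MW-1: to MW-2 (Δx, Δy, Δh) = (60, -5, -0.27); to MW-3 = (85, 5, -0.39).
Solve a·Δx + b·Δy = Δh: det = 60·5 − 85·(-5) = 725.
∂h/∂x = [(-0.27)·5 − (-0.39)·(-5)] / 725 = -0.004552
∂h/∂y = [60·(-0.39) − 85·(-0.27)] / 725 = -0.0006207
Head at (-50, 140) = 673.28 + (-0.004552)·(-70) + (-0.0006207)·(85) = 673.55 ft.
That is higher than the 673.28 ft at MW-1, so the point is upgradient.

upgradient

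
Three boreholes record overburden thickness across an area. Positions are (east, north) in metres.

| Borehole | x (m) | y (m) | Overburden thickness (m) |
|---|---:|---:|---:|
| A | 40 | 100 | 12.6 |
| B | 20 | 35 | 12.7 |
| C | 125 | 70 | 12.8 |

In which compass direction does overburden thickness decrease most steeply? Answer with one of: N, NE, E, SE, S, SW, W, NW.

NW

With d = a·x + b·y + c and A as origin, the differences give:
  (-20)·a + (-65)·b = +0.1
  85·a + (-30)·b = +0.2
Eliminate b (×(-30) and ×(-65), subtract): 6125·a = 10.00 → a = ∂d/∂x = +0.001633
Back-substitute: b = ∂d/∂y = -0.002041.
Steepest decrease is along −∇f = (-0.001633 E, +0.002041 N) → northwest.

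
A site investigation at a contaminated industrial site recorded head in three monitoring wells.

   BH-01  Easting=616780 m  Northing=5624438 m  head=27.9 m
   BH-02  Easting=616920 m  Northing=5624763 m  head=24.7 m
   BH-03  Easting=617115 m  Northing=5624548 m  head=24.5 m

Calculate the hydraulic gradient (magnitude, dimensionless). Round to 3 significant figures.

Differences from BH-01: to BH-02 (Δx, Δy, Δh) = (140, 325, -3.2); to BH-03 = (335, 110, -3.4).
Determinant of the coordinate differences = 140·110 − 335·325 = -93475.
∂h/∂x = [(-3.2)·110 − (-3.4)·325] / -93475 = -0.008056
∂h/∂y = [140·(-3.4) − 335·(-3.2)] / -93475 = -0.006376
|∇h| = √(-0.008056² + -0.006376²) = 0.01027

0.0103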